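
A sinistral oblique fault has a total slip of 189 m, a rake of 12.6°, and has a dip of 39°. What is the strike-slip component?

184 m

strike-slip = net slip × cos(rake) = 189 m × cos(12.6°) = 184 m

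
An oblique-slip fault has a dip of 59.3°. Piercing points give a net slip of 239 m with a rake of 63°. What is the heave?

dip-slip = net slip × sin(rake) = 239 m × sin(63°) = 213 m
heave = dip-slip × cos(dip) = 213 × cos(59.3°) = 109 m

109 m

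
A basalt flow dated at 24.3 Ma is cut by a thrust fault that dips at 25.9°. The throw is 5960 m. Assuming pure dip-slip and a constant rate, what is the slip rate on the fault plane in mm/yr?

0.562 mm/yr

dip-slip = throw / sin(dip) = 5960 m / sin(25.9°) = 13640 m
rate = 13640 m / 24.3 Ma = 0.000562 m/yr = 0.562 mm/yr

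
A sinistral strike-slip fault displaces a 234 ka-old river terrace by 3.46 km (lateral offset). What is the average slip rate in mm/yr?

14.8 mm/yr

rate = 3.46 km / 234 ka = 0.0148 m/yr = 14.8 mm/yr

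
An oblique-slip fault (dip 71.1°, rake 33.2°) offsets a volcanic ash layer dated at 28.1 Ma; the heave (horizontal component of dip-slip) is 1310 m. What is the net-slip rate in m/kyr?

dip-slip = heave / cos(dip) = 1310 / cos(71.1°) = 4044 m
net slip = dip-slip / sin(rake) = 4044 / sin(33.2°) = 7386 m
rate = 7386 m / 28.1 Ma = 0.000263 m/yr = 0.263 m/kyr

0.263 m/kyr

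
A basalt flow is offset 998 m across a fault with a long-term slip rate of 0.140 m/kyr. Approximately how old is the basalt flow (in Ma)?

7.13 Ma

age = offset / rate = 998 m / (0.140 m/kyr) = 7.13e+06 yr = 7.13 Ma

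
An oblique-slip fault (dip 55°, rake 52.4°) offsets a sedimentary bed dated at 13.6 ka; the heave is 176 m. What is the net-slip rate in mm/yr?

28.5 mm/yr

dip-slip = heave / cos(dip) = 176 / cos(55°) = 306.8 m
net slip = dip-slip / sin(rake) = 306.8 / sin(52.4°) = 387.3 m
rate = 387.3 m / 13.6 ka = 0.0285 m/yr = 28.5 mm/yr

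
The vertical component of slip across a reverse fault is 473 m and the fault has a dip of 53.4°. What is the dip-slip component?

dip-slip = throw / sin(dip) = 473 / sin(53.4°) = 589 m

589 m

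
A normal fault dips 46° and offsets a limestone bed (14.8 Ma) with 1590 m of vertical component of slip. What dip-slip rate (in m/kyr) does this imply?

0.149 m/kyr

dip-slip = throw / sin(dip) = 1590 m / sin(46°) = 2210 m
rate = 2210 m / 14.8 Ma = 0.000149 m/yr = 0.149 m/kyr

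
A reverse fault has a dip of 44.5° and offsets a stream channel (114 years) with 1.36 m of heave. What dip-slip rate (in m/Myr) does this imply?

dip-slip = heave / cos(dip) = 1.36 m / cos(44.5°) = 1.907 m
rate = 1.907 m / 114 years = 0.0167 m/yr = 16700 m/Myr

16700 m/Myr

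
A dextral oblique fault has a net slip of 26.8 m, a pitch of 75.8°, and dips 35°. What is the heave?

21.3 m

dip-slip = net slip × sin(rake) = 26.8 m × sin(75.8°) = 25.98 m
heave = dip-slip × cos(dip) = 25.98 × cos(35°) = 21.3 m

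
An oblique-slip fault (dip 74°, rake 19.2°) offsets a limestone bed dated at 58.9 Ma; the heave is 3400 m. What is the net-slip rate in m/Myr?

dip-slip = heave / cos(dip) = 3400 / cos(74°) = 12340 m
net slip = dip-slip / sin(rake) = 12340 / sin(19.2°) = 37510 m
rate = 37510 m / 58.9 Ma = 0.000637 m/yr = 637 m/Myr

637 m/Myr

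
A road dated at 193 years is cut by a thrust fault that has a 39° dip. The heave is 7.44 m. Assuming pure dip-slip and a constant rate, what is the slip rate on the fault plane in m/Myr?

49600 m/Myr

dip-slip = heave / cos(dip) = 7.44 m / cos(39°) = 9.573 m
rate = 9.573 m / 193 years = 0.0496 m/yr = 49600 m/Myr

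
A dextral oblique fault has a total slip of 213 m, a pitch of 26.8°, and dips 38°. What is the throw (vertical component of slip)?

59.1 m

dip-slip = net slip × sin(rake) = 213 m × sin(26.8°) = 96.04 m
throw = dip-slip × sin(dip) = 96.04 × sin(38°) = 59.1 m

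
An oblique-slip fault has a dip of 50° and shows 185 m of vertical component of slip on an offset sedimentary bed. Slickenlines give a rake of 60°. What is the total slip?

279 m

dip-slip = throw / sin(dip) = 185 / sin(50°) = 241.5 m
net slip = dip-slip / sin(rake) = 241.5 / sin(60°) = 279 m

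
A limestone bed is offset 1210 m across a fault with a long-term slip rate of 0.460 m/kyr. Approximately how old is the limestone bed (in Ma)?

2.63 Ma

age = offset / rate = 1210 m / (0.460 m/kyr) = 2.63e+06 yr = 2.63 Ma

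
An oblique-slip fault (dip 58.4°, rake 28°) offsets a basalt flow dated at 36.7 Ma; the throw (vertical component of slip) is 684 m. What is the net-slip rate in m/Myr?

dip-slip = throw / sin(dip) = 684 / sin(58.4°) = 803.1 m
net slip = dip-slip / sin(rake) = 803.1 / sin(28°) = 1711 m
rate = 1711 m / 36.7 Ma = 0.0000466 m/yr = 46.6 m/Myr

46.6 m/Myr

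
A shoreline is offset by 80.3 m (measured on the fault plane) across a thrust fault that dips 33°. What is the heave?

67.3 m

heave = dip-slip × cos(dip) = 80.3 m × cos(33°) = 67.3 m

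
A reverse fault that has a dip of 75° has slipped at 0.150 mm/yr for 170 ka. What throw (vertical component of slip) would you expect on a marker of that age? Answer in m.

24.6 m

dip-slip = rate × time = 0.150 mm/yr × 170 ka = 25.50 m
throw = dip-slip × sin(dip) = 25.50 × sin(75°) = 24.6 m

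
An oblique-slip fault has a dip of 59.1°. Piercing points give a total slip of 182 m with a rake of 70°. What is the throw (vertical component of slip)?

dip-slip = net slip × sin(rake) = 182 m × sin(70°) = 171 m
throw = dip-slip × sin(dip) = 171 × sin(59.1°) = 147 m

147 m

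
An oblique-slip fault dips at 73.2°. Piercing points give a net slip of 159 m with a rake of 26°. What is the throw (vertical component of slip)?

dip-slip = net slip × sin(rake) = 159 m × sin(26°) = 69.70 m
throw = dip-slip × sin(dip) = 69.70 × sin(73.2°) = 66.7 m

66.7 m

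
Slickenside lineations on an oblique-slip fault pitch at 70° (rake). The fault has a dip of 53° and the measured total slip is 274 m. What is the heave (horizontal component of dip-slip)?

dip-slip = net slip × sin(rake) = 274 m × sin(70°) = 257.5 m
heave = dip-slip × cos(dip) = 257.5 × cos(53°) = 155 m

155 m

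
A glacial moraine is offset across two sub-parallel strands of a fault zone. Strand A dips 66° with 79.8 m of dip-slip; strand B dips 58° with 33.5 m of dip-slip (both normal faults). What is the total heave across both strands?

50.2 m

heave_A = 79.8 × cos(66°) = 32.46 m
heave_B = 33.5 × cos(58°) = 17.75 m
total = 32.46 + 17.75 = 50.2 m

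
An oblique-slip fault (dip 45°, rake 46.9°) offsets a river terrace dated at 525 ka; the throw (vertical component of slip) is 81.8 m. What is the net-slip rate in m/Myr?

302 m/Myr

dip-slip = throw / sin(dip) = 81.8 / sin(45°) = 115.7 m
net slip = dip-slip / sin(rake) = 115.7 / sin(46.9°) = 158.4 m
rate = 158.4 m / 525 ka = 0.000302 m/yr = 302 m/Myr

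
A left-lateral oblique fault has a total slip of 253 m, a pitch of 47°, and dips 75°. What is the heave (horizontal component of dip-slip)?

47.9 m

dip-slip = net slip × sin(rake) = 253 m × sin(47°) = 185 m
heave = dip-slip × cos(dip) = 185 × cos(75°) = 47.9 m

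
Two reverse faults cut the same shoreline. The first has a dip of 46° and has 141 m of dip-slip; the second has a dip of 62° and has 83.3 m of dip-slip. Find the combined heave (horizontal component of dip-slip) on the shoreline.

heave_A = 141 × cos(46°) = 97.95 m
heave_B = 83.3 × cos(62°) = 39.11 m
total = 97.95 + 39.11 = 137 m

137 m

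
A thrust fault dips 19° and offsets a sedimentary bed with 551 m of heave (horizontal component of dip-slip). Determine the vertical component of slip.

throw = heave × tan(dip) = 551 × tan(19°) = 190 m

190 m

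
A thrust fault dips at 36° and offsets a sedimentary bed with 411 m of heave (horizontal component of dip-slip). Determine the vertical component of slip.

throw = heave × tan(dip) = 411 × tan(36°) = 299 m

299 m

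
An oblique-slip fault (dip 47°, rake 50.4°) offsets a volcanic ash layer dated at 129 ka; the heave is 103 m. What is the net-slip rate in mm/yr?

1.52 mm/yr

dip-slip = heave / cos(dip) = 103 / cos(47°) = 151 m
net slip = dip-slip / sin(rake) = 151 / sin(50.4°) = 196 m
rate = 196 m / 129 ka = 0.00152 m/yr = 1.52 mm/yr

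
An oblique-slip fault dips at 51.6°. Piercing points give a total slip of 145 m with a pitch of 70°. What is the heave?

84.6 m

dip-slip = net slip × sin(rake) = 145 m × sin(70°) = 136.3 m
heave = dip-slip × cos(dip) = 136.3 × cos(51.6°) = 84.6 m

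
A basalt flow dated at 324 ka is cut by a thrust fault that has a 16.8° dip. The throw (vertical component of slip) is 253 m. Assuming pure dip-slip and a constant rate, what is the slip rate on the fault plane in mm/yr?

dip-slip = throw / sin(dip) = 253 m / sin(16.8°) = 875.3 m
rate = 875.3 m / 324 ka = 0.00270 m/yr = 2.70 mm/yr

2.70 mm/yr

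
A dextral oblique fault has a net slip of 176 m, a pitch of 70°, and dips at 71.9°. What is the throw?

157 m

dip-slip = net slip × sin(rake) = 176 m × sin(70°) = 165.4 m
throw = dip-slip × sin(dip) = 165.4 × sin(71.9°) = 157 m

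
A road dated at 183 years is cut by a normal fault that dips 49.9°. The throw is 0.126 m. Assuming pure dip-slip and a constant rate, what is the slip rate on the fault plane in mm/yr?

dip-slip = throw / sin(dip) = 0.126 m / sin(49.9°) = 0.1647 m
rate = 0.1647 m / 183 years = 0.000900 m/yr = 0.900 mm/yr

0.900 mm/yr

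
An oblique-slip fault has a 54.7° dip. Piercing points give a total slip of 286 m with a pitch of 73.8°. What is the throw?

dip-slip = net slip × sin(rake) = 286 m × sin(73.8°) = 274.6 m
throw = dip-slip × sin(dip) = 274.6 × sin(54.7°) = 224 m

224 m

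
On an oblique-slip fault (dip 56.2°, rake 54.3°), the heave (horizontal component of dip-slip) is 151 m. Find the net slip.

334 m

dip-slip = heave / cos(dip) = 151 / cos(56.2°) = 271.4 m
net slip = dip-slip / sin(rake) = 271.4 / sin(54.3°) = 334 m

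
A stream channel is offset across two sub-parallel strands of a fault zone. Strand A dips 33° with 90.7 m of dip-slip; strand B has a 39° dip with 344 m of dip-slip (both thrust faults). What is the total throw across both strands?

throw_A = 90.7 × sin(33°) = 49.40 m
throw_B = 344 × sin(39°) = 216.5 m
total = 49.40 + 216.5 = 266 m

266 m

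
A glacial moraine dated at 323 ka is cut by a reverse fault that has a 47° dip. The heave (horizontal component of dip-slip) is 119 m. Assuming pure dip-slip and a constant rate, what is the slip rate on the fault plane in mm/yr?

0.540 mm/yr

dip-slip = heave / cos(dip) = 119 m / cos(47°) = 174.5 m
rate = 174.5 m / 323 ka = 0.000540 m/yr = 0.540 mm/yr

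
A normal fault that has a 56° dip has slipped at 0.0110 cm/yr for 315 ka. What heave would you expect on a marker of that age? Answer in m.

dip-slip = rate × time = 0.0110 cm/yr × 315 ka = 34.65 m
heave = dip-slip × cos(dip) = 34.65 × cos(56°) = 19.4 m

19.4 m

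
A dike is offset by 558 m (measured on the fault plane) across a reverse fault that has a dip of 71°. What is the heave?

182 m

heave = dip-slip × cos(dip) = 558 m × cos(71°) = 182 m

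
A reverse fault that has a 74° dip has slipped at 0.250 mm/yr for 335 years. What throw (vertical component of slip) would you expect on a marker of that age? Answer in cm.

8.05 cm

dip-slip = rate × time = 0.250 mm/yr × 335 years = 0.08375 m
throw = dip-slip × sin(dip) = 0.08375 × sin(74°) = 0.0805 m = 8.05 cm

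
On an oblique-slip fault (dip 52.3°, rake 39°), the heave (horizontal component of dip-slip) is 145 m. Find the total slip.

377 m

dip-slip = heave / cos(dip) = 145 / cos(52.3°) = 237.1 m
net slip = dip-slip / sin(rake) = 237.1 / sin(39°) = 377 m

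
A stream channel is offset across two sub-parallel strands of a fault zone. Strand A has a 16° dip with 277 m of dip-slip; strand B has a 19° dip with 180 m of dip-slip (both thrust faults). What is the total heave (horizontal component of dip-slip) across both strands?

heave_A = 277 × cos(16°) = 266.3 m
heave_B = 180 × cos(19°) = 170.2 m
total = 266.3 + 170.2 = 436 m

436 m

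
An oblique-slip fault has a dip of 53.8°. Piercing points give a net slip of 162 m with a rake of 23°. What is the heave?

dip-slip = net slip × sin(rake) = 162 m × sin(23°) = 63.30 m
heave = dip-slip × cos(dip) = 63.30 × cos(53.8°) = 37.4 m

37.4 m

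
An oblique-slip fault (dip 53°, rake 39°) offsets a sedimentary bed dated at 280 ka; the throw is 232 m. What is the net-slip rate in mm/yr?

1.65 mm/yr

dip-slip = throw / sin(dip) = 232 / sin(53°) = 290.5 m
net slip = dip-slip / sin(rake) = 290.5 / sin(39°) = 461.6 m
rate = 461.6 m / 280 ka = 0.00165 m/yr = 1.65 mm/yr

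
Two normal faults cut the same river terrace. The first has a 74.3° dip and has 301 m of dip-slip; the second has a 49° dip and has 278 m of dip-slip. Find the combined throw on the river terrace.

throw_A = 301 × sin(74.3°) = 289.8 m
throw_B = 278 × sin(49°) = 209.8 m
total = 289.8 + 209.8 = 500 m

500 m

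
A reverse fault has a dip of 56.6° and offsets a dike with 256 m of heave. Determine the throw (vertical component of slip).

388 m

throw = heave × tan(dip) = 256 × tan(56.6°) = 388 m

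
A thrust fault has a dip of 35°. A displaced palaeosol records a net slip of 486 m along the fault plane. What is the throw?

279 m

throw = dip-slip × sin(dip) = 486 m × sin(35°) = 279 m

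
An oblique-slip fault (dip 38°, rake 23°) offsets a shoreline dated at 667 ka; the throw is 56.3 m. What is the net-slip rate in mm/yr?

0.351 mm/yr

dip-slip = throw / sin(dip) = 56.3 / sin(38°) = 91.45 m
net slip = dip-slip / sin(rake) = 91.45 / sin(23°) = 234 m
rate = 234 m / 667 ka = 0.000351 m/yr = 0.351 mm/yr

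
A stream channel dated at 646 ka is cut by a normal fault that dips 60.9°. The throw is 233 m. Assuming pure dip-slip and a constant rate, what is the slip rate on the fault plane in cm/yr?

0.0413 cm/yr

dip-slip = throw / sin(dip) = 233 m / sin(60.9°) = 266.7 m
rate = 266.7 m / 646 ka = 0.000413 m/yr = 0.0413 cm/yr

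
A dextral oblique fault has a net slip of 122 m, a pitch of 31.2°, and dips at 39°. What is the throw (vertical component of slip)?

dip-slip = net slip × sin(rake) = 122 m × sin(31.2°) = 63.20 m
throw = dip-slip × sin(dip) = 63.20 × sin(39°) = 39.8 m

39.8 m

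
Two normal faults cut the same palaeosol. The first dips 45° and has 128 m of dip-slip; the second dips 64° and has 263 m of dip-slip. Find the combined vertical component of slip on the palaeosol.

throw_A = 128 × sin(45°) = 90.51 m
throw_B = 263 × sin(64°) = 236.4 m
total = 90.51 + 236.4 = 327 m

327 m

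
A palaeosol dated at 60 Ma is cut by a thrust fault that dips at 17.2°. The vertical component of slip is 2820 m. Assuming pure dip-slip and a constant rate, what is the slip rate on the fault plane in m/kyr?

dip-slip = throw / sin(dip) = 2820 m / sin(17.2°) = 9536 m
rate = 9536 m / 60 Ma = 0.000159 m/yr = 0.159 m/kyr

0.159 m/kyr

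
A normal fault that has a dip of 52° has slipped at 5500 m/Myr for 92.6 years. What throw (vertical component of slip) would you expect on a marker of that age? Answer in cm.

40.1 cm

dip-slip = rate × time = 5500 m/Myr × 92.6 years = 0.5093 m
throw = dip-slip × sin(dip) = 0.5093 × sin(52°) = 0.401 m = 40.1 cm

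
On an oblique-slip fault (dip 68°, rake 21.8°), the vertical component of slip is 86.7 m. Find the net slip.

252 m

dip-slip = throw / sin(dip) = 86.7 / sin(68°) = 93.51 m
net slip = dip-slip / sin(rake) = 93.51 / sin(21.8°) = 252 m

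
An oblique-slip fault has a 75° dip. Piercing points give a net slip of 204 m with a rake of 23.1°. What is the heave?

20.7 m

dip-slip = net slip × sin(rake) = 204 m × sin(23.1°) = 80.04 m
heave = dip-slip × cos(dip) = 80.04 × cos(75°) = 20.7 m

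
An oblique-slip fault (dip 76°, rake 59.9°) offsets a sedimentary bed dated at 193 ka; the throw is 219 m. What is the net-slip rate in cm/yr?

dip-slip = throw / sin(dip) = 219 / sin(76°) = 225.7 m
net slip = dip-slip / sin(rake) = 225.7 / sin(59.9°) = 260.9 m
rate = 260.9 m / 193 ka = 0.00135 m/yr = 0.135 cm/yr

0.135 cm/yr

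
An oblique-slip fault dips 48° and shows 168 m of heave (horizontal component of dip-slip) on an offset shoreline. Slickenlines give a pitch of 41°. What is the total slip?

383 m

dip-slip = heave / cos(dip) = 168 / cos(48°) = 251.1 m
net slip = dip-slip / sin(rake) = 251.1 / sin(41°) = 383 m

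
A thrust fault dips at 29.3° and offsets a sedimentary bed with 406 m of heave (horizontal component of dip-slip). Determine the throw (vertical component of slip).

228 m

throw = heave × tan(dip) = 406 × tan(29.3°) = 228 m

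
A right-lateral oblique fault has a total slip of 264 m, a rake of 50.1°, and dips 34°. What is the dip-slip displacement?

dip-slip = net slip × sin(rake) = 264 m × sin(50.1°) = 203 m

203 m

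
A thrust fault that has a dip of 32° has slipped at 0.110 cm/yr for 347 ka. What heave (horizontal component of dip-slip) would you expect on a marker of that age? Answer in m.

dip-slip = rate × time = 0.110 cm/yr × 347 ka = 381.7 m
heave = dip-slip × cos(dip) = 381.7 × cos(32°) = 324 m

324 m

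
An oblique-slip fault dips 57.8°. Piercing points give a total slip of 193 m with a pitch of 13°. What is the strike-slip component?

188 m

strike-slip = net slip × cos(rake) = 193 m × cos(13°) = 188 m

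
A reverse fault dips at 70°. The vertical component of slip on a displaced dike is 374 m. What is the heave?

heave = throw / tan(dip) = 374 / tan(70°) = 136 m

136 m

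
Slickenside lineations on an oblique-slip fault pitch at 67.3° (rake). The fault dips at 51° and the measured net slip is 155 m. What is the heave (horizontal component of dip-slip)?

90 m

dip-slip = net slip × sin(rake) = 155 m × sin(67.3°) = 143 m
heave = dip-slip × cos(dip) = 143 × cos(51°) = 90 m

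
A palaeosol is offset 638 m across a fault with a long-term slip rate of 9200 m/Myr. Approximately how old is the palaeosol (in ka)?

69.3 ka

age = offset / rate = 638 m / (9200 m/Myr) = 69300 yr = 69.3 ka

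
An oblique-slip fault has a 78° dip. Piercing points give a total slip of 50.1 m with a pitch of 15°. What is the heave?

dip-slip = net slip × sin(rake) = 50.1 m × sin(15°) = 12.97 m
heave = dip-slip × cos(dip) = 12.97 × cos(78°) = 2.70 m

2.70 m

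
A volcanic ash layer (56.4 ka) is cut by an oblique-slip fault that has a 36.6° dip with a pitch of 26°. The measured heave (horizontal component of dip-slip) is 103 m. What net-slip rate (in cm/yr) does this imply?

0.519 cm/yr

dip-slip = heave / cos(dip) = 103 / cos(36.6°) = 128.3 m
net slip = dip-slip / sin(rake) = 128.3 / sin(26°) = 292.7 m
rate = 292.7 m / 56.4 ka = 0.00519 m/yr = 0.519 cm/yr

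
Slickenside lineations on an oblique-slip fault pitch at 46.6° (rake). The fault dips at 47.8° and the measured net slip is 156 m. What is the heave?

76.1 m

dip-slip = net slip × sin(rake) = 156 m × sin(46.6°) = 113.3 m
heave = dip-slip × cos(dip) = 113.3 × cos(47.8°) = 76.1 m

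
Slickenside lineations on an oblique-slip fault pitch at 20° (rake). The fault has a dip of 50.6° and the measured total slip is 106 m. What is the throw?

28 m

dip-slip = net slip × sin(rake) = 106 m × sin(20°) = 36.25 m
throw = dip-slip × sin(dip) = 36.25 × sin(50.6°) = 28 m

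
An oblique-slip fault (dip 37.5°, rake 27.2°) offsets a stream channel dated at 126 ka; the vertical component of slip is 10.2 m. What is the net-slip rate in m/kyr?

dip-slip = throw / sin(dip) = 10.2 / sin(37.5°) = 16.76 m
net slip = dip-slip / sin(rake) = 16.76 / sin(27.2°) = 36.66 m
rate = 36.66 m / 126 ka = 0.000291 m/yr = 0.291 m/kyr

0.291 m/kyr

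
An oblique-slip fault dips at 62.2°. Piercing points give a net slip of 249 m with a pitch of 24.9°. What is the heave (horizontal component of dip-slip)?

48.9 m

dip-slip = net slip × sin(rake) = 249 m × sin(24.9°) = 104.8 m
heave = dip-slip × cos(dip) = 104.8 × cos(62.2°) = 48.9 m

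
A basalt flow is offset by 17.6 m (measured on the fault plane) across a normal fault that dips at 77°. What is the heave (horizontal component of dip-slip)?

3.96 m

heave = dip-slip × cos(dip) = 17.6 m × cos(77°) = 3.96 m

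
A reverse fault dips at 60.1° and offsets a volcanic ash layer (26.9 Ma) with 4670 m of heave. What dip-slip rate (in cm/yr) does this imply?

0.0348 cm/yr

dip-slip = heave / cos(dip) = 4670 m / cos(60.1°) = 9368 m
rate = 9368 m / 26.9 Ma = 0.000348 m/yr = 0.0348 cm/yr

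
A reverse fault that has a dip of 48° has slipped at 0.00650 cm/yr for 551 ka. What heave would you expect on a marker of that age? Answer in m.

dip-slip = rate × time = 0.00650 cm/yr × 551 ka = 35.81 m
heave = dip-slip × cos(dip) = 35.81 × cos(48°) = 24 m

24 m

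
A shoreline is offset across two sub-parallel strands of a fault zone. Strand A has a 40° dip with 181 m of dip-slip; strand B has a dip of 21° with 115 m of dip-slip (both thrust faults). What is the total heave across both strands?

246 m

heave_A = 181 × cos(40°) = 138.7 m
heave_B = 115 × cos(21°) = 107.4 m
total = 138.7 + 107.4 = 246 m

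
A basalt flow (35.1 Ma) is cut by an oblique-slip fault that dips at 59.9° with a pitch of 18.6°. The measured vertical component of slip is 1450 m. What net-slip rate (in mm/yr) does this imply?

0.150 mm/yr

dip-slip = throw / sin(dip) = 1450 / sin(59.9°) = 1676 m
net slip = dip-slip / sin(rake) = 1676 / sin(18.6°) = 5255 m
rate = 5255 m / 35.1 Ma = 0.000150 m/yr = 0.150 mm/yr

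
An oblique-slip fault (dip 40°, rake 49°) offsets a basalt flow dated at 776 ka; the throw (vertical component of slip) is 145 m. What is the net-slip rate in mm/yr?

dip-slip = throw / sin(dip) = 145 / sin(40°) = 225.6 m
net slip = dip-slip / sin(rake) = 225.6 / sin(49°) = 298.9 m
rate = 298.9 m / 776 ka = 0.000385 m/yr = 0.385 mm/yr

0.385 mm/yr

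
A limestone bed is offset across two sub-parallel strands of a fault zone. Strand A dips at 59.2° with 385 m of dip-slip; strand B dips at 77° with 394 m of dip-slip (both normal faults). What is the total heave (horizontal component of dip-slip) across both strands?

286 m

heave_A = 385 × cos(59.2°) = 197.1 m
heave_B = 394 × cos(77°) = 88.63 m
total = 197.1 + 88.63 = 286 m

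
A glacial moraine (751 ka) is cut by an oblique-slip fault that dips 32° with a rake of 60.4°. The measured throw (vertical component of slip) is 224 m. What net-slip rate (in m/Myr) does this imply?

dip-slip = throw / sin(dip) = 224 / sin(32°) = 422.7 m
net slip = dip-slip / sin(rake) = 422.7 / sin(60.4°) = 486.2 m
rate = 486.2 m / 751 ka = 0.000647 m/yr = 647 m/Myr

647 m/Myr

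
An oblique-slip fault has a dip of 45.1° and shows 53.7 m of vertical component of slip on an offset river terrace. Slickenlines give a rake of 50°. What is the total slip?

99 m

dip-slip = throw / sin(dip) = 53.7 / sin(45.1°) = 75.81 m
net slip = dip-slip / sin(rake) = 75.81 / sin(50°) = 99 m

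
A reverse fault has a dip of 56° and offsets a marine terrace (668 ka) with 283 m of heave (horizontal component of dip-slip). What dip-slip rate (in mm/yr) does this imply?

dip-slip = heave / cos(dip) = 283 m / cos(56°) = 506.1 m
rate = 506.1 m / 668 ka = 0.000758 m/yr = 0.758 mm/yr

0.758 mm/yr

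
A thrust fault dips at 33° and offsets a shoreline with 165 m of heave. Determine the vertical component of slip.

107 m

throw = heave × tan(dip) = 165 × tan(33°) = 107 m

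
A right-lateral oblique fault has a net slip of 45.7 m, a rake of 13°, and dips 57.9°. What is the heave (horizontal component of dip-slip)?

5.46 m

dip-slip = net slip × sin(rake) = 45.7 m × sin(13°) = 10.28 m
heave = dip-slip × cos(dip) = 10.28 × cos(57.9°) = 5.46 m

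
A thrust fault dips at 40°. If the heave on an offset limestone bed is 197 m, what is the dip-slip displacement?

dip-slip = heave / cos(dip) = 197 / cos(40°) = 257 m

257 m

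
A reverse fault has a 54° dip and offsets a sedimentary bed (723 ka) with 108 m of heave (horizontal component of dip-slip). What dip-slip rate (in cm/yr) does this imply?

dip-slip = heave / cos(dip) = 108 m / cos(54°) = 183.7 m
rate = 183.7 m / 723 ka = 0.000254 m/yr = 0.0254 cm/yr

0.0254 cm/yr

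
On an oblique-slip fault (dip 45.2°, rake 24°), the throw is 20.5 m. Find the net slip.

71 m

dip-slip = throw / sin(dip) = 20.5 / sin(45.2°) = 28.89 m
net slip = dip-slip / sin(rake) = 28.89 / sin(24°) = 71 m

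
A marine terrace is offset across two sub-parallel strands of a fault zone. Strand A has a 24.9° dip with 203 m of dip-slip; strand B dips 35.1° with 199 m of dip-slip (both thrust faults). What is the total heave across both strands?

347 m

heave_A = 203 × cos(24.9°) = 184.1 m
heave_B = 199 × cos(35.1°) = 162.8 m
total = 184.1 + 162.8 = 347 m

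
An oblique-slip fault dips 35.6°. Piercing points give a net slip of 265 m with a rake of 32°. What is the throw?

81.7 m

dip-slip = net slip × sin(rake) = 265 m × sin(32°) = 140.4 m
throw = dip-slip × sin(dip) = 140.4 × sin(35.6°) = 81.7 m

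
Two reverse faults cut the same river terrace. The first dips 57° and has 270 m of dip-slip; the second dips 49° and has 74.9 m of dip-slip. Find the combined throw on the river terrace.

throw_A = 270 × sin(57°) = 226.4 m
throw_B = 74.9 × sin(49°) = 56.53 m
total = 226.4 + 56.53 = 283 m

283 m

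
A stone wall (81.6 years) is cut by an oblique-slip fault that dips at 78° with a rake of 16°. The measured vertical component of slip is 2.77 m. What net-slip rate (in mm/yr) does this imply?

dip-slip = throw / sin(dip) = 2.77 / sin(78°) = 2.832 m
net slip = dip-slip / sin(rake) = 2.832 / sin(16°) = 10.27 m
rate = 10.27 m / 81.6 years = 0.126 m/yr = 126 mm/yr

126 mm/yr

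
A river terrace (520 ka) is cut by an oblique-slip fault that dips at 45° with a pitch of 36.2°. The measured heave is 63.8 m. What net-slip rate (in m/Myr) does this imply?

294 m/Myr

dip-slip = heave / cos(dip) = 63.8 / cos(45°) = 90.23 m
net slip = dip-slip / sin(rake) = 90.23 / sin(36.2°) = 152.8 m
rate = 152.8 m / 520 ka = 0.000294 m/yr = 294 m/Myr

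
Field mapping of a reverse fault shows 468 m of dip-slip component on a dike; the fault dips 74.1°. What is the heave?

128 m

heave = dip-slip × cos(dip) = 468 m × cos(74.1°) = 128 m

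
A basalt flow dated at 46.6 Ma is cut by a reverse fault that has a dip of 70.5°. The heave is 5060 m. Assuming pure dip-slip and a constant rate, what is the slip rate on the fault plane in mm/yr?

0.325 mm/yr

dip-slip = heave / cos(dip) = 5060 m / cos(70.5°) = 15160 m
rate = 15160 m / 46.6 Ma = 0.000325 m/yr = 0.325 mm/yr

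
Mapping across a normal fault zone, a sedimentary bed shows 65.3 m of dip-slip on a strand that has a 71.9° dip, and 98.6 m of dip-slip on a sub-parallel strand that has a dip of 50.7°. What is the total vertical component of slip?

throw_A = 65.3 × sin(71.9°) = 62.07 m
throw_B = 98.6 × sin(50.7°) = 76.30 m
total = 62.07 + 76.30 = 138 m

138 m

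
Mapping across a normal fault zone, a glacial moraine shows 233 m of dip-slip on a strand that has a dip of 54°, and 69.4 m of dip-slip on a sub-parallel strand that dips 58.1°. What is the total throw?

throw_A = 233 × sin(54°) = 188.5 m
throw_B = 69.4 × sin(58.1°) = 58.92 m
total = 188.5 + 58.92 = 247 m

247 m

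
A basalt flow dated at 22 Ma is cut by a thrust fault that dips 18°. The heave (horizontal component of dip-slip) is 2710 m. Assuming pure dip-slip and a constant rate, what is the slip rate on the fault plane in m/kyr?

0.130 m/kyr

dip-slip = heave / cos(dip) = 2710 m / cos(18°) = 2849 m
rate = 2849 m / 22 Ma = 0.000130 m/yr = 0.130 m/kyr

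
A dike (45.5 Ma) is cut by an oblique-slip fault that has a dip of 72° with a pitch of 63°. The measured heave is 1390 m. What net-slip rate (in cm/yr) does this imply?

dip-slip = heave / cos(dip) = 1390 / cos(72°) = 4498 m
net slip = dip-slip / sin(rake) = 4498 / sin(63°) = 5048 m
rate = 5048 m / 45.5 Ma = 0.000111 m/yr = 0.0111 cm/yr

0.0111 cm/yr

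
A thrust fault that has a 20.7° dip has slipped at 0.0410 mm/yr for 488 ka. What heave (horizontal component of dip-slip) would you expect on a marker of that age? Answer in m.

dip-slip = rate × time = 0.0410 mm/yr × 488 ka = 20.01 m
heave = dip-slip × cos(dip) = 20.01 × cos(20.7°) = 18.7 m

18.7 m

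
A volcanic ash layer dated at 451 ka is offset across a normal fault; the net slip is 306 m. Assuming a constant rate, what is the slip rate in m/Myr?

rate = 306 m / 451 ka = 0.000678 m/yr = 678 m/Myr

678 m/Myr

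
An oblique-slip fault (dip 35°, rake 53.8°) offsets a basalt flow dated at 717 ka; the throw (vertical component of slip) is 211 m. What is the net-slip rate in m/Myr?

dip-slip = throw / sin(dip) = 211 / sin(35°) = 367.9 m
net slip = dip-slip / sin(rake) = 367.9 / sin(53.8°) = 455.9 m
rate = 455.9 m / 717 ka = 0.000636 m/yr = 636 m/Myr

636 m/Myr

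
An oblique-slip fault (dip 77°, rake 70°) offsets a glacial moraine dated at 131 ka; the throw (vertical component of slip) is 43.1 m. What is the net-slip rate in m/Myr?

dip-slip = throw / sin(dip) = 43.1 / sin(77°) = 44.23 m
net slip = dip-slip / sin(rake) = 44.23 / sin(70°) = 47.07 m
rate = 47.07 m / 131 ka = 0.000359 m/yr = 359 m/Myr

359 m/Myr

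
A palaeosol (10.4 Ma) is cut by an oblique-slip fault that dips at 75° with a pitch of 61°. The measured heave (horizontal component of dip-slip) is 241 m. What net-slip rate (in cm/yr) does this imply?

0.0102 cm/yr

dip-slip = heave / cos(dip) = 241 / cos(75°) = 931.2 m
net slip = dip-slip / sin(rake) = 931.2 / sin(61°) = 1065 m
rate = 1065 m / 10.4 Ma = 0.000102 m/yr = 0.0102 cm/yr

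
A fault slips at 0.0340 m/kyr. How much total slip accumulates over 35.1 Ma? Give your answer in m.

1190 m

slip = rate × time = 0.0340 m/kyr × 35.1 Ma = 1190 m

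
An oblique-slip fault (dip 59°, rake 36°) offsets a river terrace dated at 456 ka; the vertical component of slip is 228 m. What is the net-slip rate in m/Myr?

dip-slip = throw / sin(dip) = 228 / sin(59°) = 266 m
net slip = dip-slip / sin(rake) = 266 / sin(36°) = 452.5 m
rate = 452.5 m / 456 ka = 0.000992 m/yr = 992 m/Myr

992 m/Myr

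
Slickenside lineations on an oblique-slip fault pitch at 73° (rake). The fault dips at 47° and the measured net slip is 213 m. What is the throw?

149 m

dip-slip = net slip × sin(rake) = 213 m × sin(73°) = 203.7 m
throw = dip-slip × sin(dip) = 203.7 × sin(47°) = 149 m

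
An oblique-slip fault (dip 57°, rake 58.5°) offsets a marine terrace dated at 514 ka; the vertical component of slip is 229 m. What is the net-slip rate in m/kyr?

dip-slip = throw / sin(dip) = 229 / sin(57°) = 273.1 m
net slip = dip-slip / sin(rake) = 273.1 / sin(58.5°) = 320.2 m
rate = 320.2 m / 514 ka = 0.000623 m/yr = 0.623 m/kyr

0.623 m/kyr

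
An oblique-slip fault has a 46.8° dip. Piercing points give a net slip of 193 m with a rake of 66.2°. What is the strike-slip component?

strike-slip = net slip × cos(rake) = 193 m × cos(66.2°) = 77.9 m

77.9 m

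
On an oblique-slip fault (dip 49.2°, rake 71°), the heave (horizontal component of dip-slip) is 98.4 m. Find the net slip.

159 m

dip-slip = heave / cos(dip) = 98.4 / cos(49.2°) = 150.6 m
net slip = dip-slip / sin(rake) = 150.6 / sin(71°) = 159 m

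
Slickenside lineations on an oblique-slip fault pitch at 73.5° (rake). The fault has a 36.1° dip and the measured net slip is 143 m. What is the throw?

dip-slip = net slip × sin(rake) = 143 m × sin(73.5°) = 137.1 m
throw = dip-slip × sin(dip) = 137.1 × sin(36.1°) = 80.8 m

80.8 m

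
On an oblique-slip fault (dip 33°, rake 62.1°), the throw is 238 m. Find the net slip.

dip-slip = throw / sin(dip) = 238 / sin(33°) = 437 m
net slip = dip-slip / sin(rake) = 437 / sin(62.1°) = 494 m

494 m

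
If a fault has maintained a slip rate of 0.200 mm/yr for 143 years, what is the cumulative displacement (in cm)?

slip = rate × time = 0.200 mm/yr × 143 years = 0.0286 m = 2.86 cm

2.86 cm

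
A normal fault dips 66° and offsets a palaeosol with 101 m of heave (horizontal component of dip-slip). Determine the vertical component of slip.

227 m

throw = heave × tan(dip) = 101 × tan(66°) = 227 m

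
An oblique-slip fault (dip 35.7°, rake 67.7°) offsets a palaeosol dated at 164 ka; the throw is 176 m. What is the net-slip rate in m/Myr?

1990 m/Myr

dip-slip = throw / sin(dip) = 176 / sin(35.7°) = 301.6 m
net slip = dip-slip / sin(rake) = 301.6 / sin(67.7°) = 326 m
rate = 326 m / 164 ka = 0.00199 m/yr = 1990 m/Myr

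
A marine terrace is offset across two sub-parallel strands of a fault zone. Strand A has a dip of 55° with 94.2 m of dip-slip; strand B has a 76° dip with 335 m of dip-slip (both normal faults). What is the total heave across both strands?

135 m

heave_A = 94.2 × cos(55°) = 54.03 m
heave_B = 335 × cos(76°) = 81.04 m
total = 54.03 + 81.04 = 135 m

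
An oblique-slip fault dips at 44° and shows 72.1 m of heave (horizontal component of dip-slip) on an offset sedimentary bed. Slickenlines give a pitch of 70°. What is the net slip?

107 m

dip-slip = heave / cos(dip) = 72.1 / cos(44°) = 100.2 m
net slip = dip-slip / sin(rake) = 100.2 / sin(70°) = 107 m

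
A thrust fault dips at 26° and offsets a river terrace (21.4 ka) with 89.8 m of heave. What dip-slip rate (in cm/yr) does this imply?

dip-slip = heave / cos(dip) = 89.8 m / cos(26°) = 99.91 m
rate = 99.91 m / 21.4 ka = 0.00467 m/yr = 0.467 cm/yr

0.467 cm/yr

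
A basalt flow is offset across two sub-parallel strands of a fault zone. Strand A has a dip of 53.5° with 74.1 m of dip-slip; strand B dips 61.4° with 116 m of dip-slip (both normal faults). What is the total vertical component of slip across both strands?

throw_A = 74.1 × sin(53.5°) = 59.57 m
throw_B = 116 × sin(61.4°) = 101.8 m
total = 59.57 + 101.8 = 161 m

161 m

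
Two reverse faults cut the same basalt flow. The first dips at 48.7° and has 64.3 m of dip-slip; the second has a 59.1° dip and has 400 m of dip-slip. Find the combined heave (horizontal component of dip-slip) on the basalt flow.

heave_A = 64.3 × cos(48.7°) = 42.44 m
heave_B = 400 × cos(59.1°) = 205.4 m
total = 42.44 + 205.4 = 248 m

248 m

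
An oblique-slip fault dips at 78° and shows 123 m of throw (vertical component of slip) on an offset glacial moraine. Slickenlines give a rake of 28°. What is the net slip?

dip-slip = throw / sin(dip) = 123 / sin(78°) = 125.7 m
net slip = dip-slip / sin(rake) = 125.7 / sin(28°) = 268 m

268 m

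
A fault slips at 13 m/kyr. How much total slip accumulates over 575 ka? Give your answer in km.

7.47 km

slip = rate × time = 13 m/kyr × 575 ka = 7480 m = 7.47 km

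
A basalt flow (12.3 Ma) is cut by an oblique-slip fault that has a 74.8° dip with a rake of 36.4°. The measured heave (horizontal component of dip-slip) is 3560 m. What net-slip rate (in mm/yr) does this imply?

1.86 mm/yr

dip-slip = heave / cos(dip) = 3560 / cos(74.8°) = 13580 m
net slip = dip-slip / sin(rake) = 13580 / sin(36.4°) = 22880 m
rate = 22880 m / 12.3 Ma = 0.00186 m/yr = 1.86 mm/yr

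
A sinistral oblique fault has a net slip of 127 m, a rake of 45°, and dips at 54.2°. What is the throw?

dip-slip = net slip × sin(rake) = 127 m × sin(45°) = 89.80 m
throw = dip-slip × sin(dip) = 89.80 × sin(54.2°) = 72.8 m

72.8 m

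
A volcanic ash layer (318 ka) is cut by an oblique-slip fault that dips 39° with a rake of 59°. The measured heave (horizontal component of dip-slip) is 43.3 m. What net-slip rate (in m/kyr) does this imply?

dip-slip = heave / cos(dip) = 43.3 / cos(39°) = 55.72 m
net slip = dip-slip / sin(rake) = 55.72 / sin(59°) = 65 m
rate = 65 m / 318 ka = 0.000204 m/yr = 0.204 m/kyr

0.204 m/kyr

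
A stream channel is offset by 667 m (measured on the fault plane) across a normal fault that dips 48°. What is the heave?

heave = dip-slip × cos(dip) = 667 m × cos(48°) = 446 m

446 m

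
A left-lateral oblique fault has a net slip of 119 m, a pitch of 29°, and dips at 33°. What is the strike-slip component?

strike-slip = net slip × cos(rake) = 119 m × cos(29°) = 104 m

104 m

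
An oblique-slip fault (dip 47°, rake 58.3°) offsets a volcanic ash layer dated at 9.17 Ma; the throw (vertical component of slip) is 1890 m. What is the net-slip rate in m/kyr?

dip-slip = throw / sin(dip) = 1890 / sin(47°) = 2584 m
net slip = dip-slip / sin(rake) = 2584 / sin(58.3°) = 3037 m
rate = 3037 m / 9.17 Ma = 0.000331 m/yr = 0.331 m/kyr

0.331 m/kyr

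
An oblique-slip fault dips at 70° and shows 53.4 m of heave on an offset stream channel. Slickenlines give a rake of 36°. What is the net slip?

dip-slip = heave / cos(dip) = 53.4 / cos(70°) = 156.1 m
net slip = dip-slip / sin(rake) = 156.1 / sin(36°) = 266 m

266 m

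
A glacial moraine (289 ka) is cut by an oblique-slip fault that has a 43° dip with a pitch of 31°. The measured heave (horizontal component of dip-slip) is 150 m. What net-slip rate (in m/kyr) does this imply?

1.38 m/kyr

dip-slip = heave / cos(dip) = 150 / cos(43°) = 205.1 m
net slip = dip-slip / sin(rake) = 205.1 / sin(31°) = 398.2 m
rate = 398.2 m / 289 ka = 0.00138 m/yr = 1.38 m/kyr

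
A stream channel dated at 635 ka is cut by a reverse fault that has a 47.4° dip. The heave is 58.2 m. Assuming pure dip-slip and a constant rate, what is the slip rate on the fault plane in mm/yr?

0.135 mm/yr

dip-slip = heave / cos(dip) = 58.2 m / cos(47.4°) = 85.98 m
rate = 85.98 m / 635 ka = 0.000135 m/yr = 0.135 mm/yr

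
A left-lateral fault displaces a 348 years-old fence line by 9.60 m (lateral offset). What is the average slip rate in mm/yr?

rate = 9.60 m / 348 years = 0.0276 m/yr = 27.6 mm/yr

27.6 mm/yr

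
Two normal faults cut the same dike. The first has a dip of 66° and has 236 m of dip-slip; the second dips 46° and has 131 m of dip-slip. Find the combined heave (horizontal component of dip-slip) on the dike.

heave_A = 236 × cos(66°) = 95.99 m
heave_B = 131 × cos(46°) = 91 m
total = 95.99 + 91 = 187 m

187 m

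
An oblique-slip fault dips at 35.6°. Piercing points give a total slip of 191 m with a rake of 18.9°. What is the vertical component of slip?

dip-slip = net slip × sin(rake) = 191 m × sin(18.9°) = 61.87 m
throw = dip-slip × sin(dip) = 61.87 × sin(35.6°) = 36 m

36 m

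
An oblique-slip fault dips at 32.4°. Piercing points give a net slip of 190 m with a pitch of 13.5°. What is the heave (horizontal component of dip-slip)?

dip-slip = net slip × sin(rake) = 190 m × sin(13.5°) = 44.35 m
heave = dip-slip × cos(dip) = 44.35 × cos(32.4°) = 37.4 m

37.4 m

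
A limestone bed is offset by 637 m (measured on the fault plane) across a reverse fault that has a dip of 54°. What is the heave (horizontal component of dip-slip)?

heave = dip-slip × cos(dip) = 637 m × cos(54°) = 374 m

374 m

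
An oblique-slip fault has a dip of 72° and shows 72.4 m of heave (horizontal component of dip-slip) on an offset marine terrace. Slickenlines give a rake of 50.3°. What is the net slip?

305 m

dip-slip = heave / cos(dip) = 72.4 / cos(72°) = 234.3 m
net slip = dip-slip / sin(rake) = 234.3 / sin(50.3°) = 305 m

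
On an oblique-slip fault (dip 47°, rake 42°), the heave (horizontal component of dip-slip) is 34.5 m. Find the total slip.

dip-slip = heave / cos(dip) = 34.5 / cos(47°) = 50.59 m
net slip = dip-slip / sin(rake) = 50.59 / sin(42°) = 75.6 m

75.6 m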